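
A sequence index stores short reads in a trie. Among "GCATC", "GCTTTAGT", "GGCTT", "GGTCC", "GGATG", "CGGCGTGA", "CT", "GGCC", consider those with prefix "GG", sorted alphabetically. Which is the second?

GGCC

DFS of the "GG" subtree visits, in order: "GGATG", "GGCC", "GGCTT", "GGTCC"
The 2nd is GGCC.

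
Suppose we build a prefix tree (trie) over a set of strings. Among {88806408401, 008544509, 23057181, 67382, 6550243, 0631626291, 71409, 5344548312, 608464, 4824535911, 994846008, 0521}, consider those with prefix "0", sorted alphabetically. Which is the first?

DFS of the "0" subtree visits, in order: "008544509", "0521", "0631626291"
The 1st is 008544509.

008544509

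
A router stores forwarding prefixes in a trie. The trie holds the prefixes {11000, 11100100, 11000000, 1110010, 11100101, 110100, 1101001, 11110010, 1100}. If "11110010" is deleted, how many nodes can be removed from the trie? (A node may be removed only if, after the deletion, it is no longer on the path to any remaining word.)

5

Walk "11110010" from the leaf back toward the root, removing each node that no remaining word uses.
The suffix "10010" (5 nodes) is used only by "11110010"; the node for "111" still has the child "0", so pruning stops there.
Nodes removed: 5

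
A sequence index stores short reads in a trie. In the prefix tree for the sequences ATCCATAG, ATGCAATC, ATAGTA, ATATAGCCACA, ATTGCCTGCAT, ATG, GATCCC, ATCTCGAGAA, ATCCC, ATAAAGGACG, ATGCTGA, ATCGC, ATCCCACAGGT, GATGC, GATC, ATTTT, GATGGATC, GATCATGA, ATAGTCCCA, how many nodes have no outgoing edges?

16

Leaves are exactly the stored words that no other stored word extends.
Those words: "ATAAAGGACG", "ATAGTA", "ATAGTCCCA", "ATATAGCCACA", "ATCCATAG", "ATCCCACAGGT", "ATCGC", "ATCTCGAGAA", "ATGCAATC", "ATGCTGA", "ATTGCCTGCAT", "ATTTT", "GATCATGA", "GATCCC", "GATGC", "GATGGATC"
Leaf count: 16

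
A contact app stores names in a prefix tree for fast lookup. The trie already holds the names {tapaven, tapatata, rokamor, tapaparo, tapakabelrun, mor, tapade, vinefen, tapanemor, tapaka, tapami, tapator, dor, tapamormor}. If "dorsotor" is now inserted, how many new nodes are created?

5

"dor" is already a path in the trie; the remaining "sotor" must be added.
So 8 − 3 = 5 new nodes.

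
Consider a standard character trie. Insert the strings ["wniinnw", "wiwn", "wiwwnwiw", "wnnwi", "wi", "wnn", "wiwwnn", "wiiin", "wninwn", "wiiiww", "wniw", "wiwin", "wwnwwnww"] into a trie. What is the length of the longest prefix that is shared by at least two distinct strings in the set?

5

Look for the deepest trie node that still has at least two words in its subtree.
e.g. "wiwwnn" and "wiwwnwiw" share the prefix "wiwwn" of length 5; no pair shares a longer one.
Longest shared-prefix length: 5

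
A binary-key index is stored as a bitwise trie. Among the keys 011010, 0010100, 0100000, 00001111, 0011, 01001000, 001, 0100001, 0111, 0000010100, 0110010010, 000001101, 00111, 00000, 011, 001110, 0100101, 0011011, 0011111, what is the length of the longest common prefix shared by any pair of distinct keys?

6

The deepest shared node is where two words last agree before diverging.
"0000010100" and "000001101" agree on "000001" (6 characters) before diverging; nothing deeper is shared.
Longest shared-prefix length: 6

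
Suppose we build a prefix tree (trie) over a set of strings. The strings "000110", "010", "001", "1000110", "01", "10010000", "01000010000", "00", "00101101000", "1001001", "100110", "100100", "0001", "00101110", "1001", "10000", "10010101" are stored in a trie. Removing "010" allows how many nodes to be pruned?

After clearing the end-marker at "010", prune upward until reaching a node still needed by another word.
Every node on "010" is still needed (e.g. by "01000010000"), so nothing is freed.
Nodes removed: 0

0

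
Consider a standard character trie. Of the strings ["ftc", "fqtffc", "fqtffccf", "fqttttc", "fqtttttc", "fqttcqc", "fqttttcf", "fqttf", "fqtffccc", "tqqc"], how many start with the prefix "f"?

9

Filter for entries beginning with "f":
Words under "f": fqtffc, fqtffccc, fqtffccf, fqttcqc, fqttf, fqttttc, fqttttcf, fqtttttc, ftc
Count: 9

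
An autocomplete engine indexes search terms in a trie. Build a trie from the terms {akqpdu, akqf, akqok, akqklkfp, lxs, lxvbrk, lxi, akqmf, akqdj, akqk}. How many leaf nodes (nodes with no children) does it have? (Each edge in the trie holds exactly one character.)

9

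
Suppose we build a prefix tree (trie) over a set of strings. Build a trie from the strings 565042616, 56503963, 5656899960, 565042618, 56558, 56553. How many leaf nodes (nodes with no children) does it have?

6

A leaf is a node with no children — equivalently, the end of a word that is not a proper prefix of any other stored word.
Those words: "56503963", "565042616", "565042618", "56553", "56558", "5656899960"
Leaf count: 6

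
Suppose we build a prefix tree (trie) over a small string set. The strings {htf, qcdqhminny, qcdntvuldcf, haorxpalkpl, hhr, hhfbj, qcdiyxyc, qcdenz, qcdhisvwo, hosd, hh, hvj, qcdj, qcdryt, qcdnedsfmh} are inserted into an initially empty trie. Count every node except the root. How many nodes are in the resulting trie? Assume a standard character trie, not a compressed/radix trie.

For each word, the new-node count is its length minus the longest prefix already in the trie:
  "htf" → 3 new (h, t, f)
  "qcdqhminny" → 10 new (q, c, d, q, h, m, i, n, n, y)
  "qcdntvuldcf" → prefix "qcd" already present; 8 new (n, t, v, u, l, d, c, f)
  "haorxpalkpl" → prefix "h" already present; 10 new (a, o, r, x, p, a, l, k, p, l)
  "hhr" → prefix "h" already present; 2 new (h, r)
  "hhfbj" → prefix "hh" already present; 3 new (f, b, j)
  "qcdiyxyc" → prefix "qcd" already present; 5 new (i, y, x, y, c)
  "qcdenz" → prefix "qcd" already present; 3 new (e, n, z)
  "qcdhisvwo" → prefix "qcd" already present; 6 new (h, i, s, v, w, o)
  "hosd" → prefix "h" already present; 3 new (o, s, d)
  "hh" → prefix "hh" already present; 0 new (none)
  "hvj" → prefix "h" already present; 2 new (v, j)
  "qcdj" → prefix "qcd" already present; 1 new (j)
  "qcdryt" → prefix "qcd" already present; 3 new (r, y, t)
  "qcdnedsfmh" → prefix "qcdn" already present; 6 new (e, d, s, f, m, h)
Total nodes = 3 + 10 + 8 + 10 + 2 + 3 + 5 + 3 + 6 + 3 + 0 + 2 + 1 + 3 + 6 = 65

65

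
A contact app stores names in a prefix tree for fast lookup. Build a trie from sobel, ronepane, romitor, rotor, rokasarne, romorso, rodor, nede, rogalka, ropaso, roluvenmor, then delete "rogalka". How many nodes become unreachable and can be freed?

After clearing the end-marker at "rogalka", prune upward until reaching a node still needed by another word.
The suffix "galka" (5 nodes) is used only by "rogalka"; the node for "ro" still has the child "n", so pruning stops there.
Nodes removed: 5

5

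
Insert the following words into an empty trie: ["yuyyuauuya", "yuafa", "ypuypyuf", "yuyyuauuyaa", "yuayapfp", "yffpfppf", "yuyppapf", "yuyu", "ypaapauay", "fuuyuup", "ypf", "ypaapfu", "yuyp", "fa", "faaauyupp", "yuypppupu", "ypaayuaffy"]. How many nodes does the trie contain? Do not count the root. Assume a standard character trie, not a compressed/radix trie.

74

Insert word by word; a character creates a node only if that edge doesn't already exist:
  "yuyyuauuya" → 10 new (y, u, y, y, u, a, u, u, y, a)
  "yuafa" → prefix "yu" already present; 3 new (a, f, a)
  "ypuypyuf" → prefix "y" already present; 7 new (p, u, y, p, y, u, f)
  "yuyyuauuyaa" → prefix "yuyyuauuya" already present; 1 new (a)
  "yuayapfp" → prefix "yua" already present; 5 new (y, a, p, f, p)
  "yffpfppf" → prefix "y" already present; 7 new (f, f, p, f, p, p, f)
  "yuyppapf" → prefix "yuy" already present; 5 new (p, p, a, p, f)
  "yuyu" → prefix "yuy" already present; 1 new (u)
  "ypaapauay" → prefix "yp" already present; 7 new (a, a, p, a, u, a, y)
  "fuuyuup" → 7 new (f, u, u, y, u, u, p)
  "ypf" → prefix "yp" already present; 1 new (f)
  "ypaapfu" → prefix "ypaap" already present; 2 new (f, u)
  "yuyp" → prefix "yuyp" already present; 0 new (none)
  "fa" → prefix "f" already present; 1 new (a)
  "faaauyupp" → prefix "fa" already present; 7 new (a, a, u, y, u, p, p)
  "yuypppupu" → prefix "yuypp" already present; 4 new (p, u, p, u)
  "ypaayuaffy" → prefix "ypaa" already present; 6 new (y, u, a, f, f, y)
Total nodes = 10 + 3 + 7 + 1 + 5 + 7 + 5 + 1 + 7 + 7 + 1 + 2 + 0 + 1 + 7 + 4 + 6 = 74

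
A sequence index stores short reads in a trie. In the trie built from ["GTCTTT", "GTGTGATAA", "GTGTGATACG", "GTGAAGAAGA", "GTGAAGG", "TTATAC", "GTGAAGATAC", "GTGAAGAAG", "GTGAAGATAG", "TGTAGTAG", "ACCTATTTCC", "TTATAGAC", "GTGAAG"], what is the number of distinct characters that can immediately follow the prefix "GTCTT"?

1

The children of the "GTCTT" node are the distinct next characters among strings starting with "GTCTT".
Characters that immediately follow "GTCTT" among the stored strings: {T}.
That node has 1 child edge.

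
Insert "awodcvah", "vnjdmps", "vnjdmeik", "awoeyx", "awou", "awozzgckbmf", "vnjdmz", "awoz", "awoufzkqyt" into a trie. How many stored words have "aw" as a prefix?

6

Filter for entries beginning with "aw":
Matches: "awodcvah", "awoeyx", "awou", "awoufzkqyt", "awoz", "awozzgckbmf"
Count: 6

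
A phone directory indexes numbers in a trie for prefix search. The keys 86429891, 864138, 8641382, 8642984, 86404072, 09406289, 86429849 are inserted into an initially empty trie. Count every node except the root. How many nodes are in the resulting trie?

27

Count nodes per top-level branch (shared prefixes stored once):
  '0'-branch (09406289): 8 nodes
  '8'-branch (86404072, 864138, 8641382, 8642984, 86429849, 86429891): 19 nodes
Sum: 27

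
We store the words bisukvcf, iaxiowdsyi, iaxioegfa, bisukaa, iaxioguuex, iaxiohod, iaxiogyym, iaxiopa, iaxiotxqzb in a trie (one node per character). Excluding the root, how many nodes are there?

42

For each word, the new-node count is its length minus the longest prefix already in the trie:
  "bisukvcf" → 8 new (b, i, s, u, k, v, c, f)
  "iaxiowdsyi" → 10 new (i, a, x, i, o, w, d, s, y, i)
  "iaxioegfa" → prefix "iaxio" already present; 4 new (e, g, f, a)
  "bisukaa" → prefix "bisuk" already present; 2 new (a, a)
  "iaxioguuex" → prefix "iaxio" already present; 5 new (g, u, u, e, x)
  "iaxiohod" → prefix "iaxio" already present; 3 new (h, o, d)
  "iaxiogyym" → prefix "iaxiog" already present; 3 new (y, y, m)
  "iaxiopa" → prefix "iaxio" already present; 2 new (p, a)
  "iaxiotxqzb" → prefix "iaxio" already present; 5 new (t, x, q, z, b)
Total nodes = 8 + 10 + 4 + 2 + 5 + 3 + 3 + 2 + 5 = 42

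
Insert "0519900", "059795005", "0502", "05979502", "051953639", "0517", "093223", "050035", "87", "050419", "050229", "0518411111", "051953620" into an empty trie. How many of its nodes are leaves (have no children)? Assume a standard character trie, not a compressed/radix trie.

A leaf is a node with no children — equivalently, the end of a word that is not a proper prefix of any other stored word.
Those words: "050035", "050229", "050419", "0517", "0518411111", "051953620", "051953639", "0519900", "059795005", "05979502", "093223", "87"
Leaf count: 12

12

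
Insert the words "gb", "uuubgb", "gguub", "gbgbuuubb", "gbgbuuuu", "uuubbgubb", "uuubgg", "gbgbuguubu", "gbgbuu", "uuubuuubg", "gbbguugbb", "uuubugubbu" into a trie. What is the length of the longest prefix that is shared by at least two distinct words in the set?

7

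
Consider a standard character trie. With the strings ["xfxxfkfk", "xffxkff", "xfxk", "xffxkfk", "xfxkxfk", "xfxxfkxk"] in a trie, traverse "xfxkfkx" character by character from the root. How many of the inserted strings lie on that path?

Check each prefix of "xfxkfkx" against the stored set — each match is an end-marker on the path.
Prefixes of the query that are stored words: "xfxk"
Count: 1

1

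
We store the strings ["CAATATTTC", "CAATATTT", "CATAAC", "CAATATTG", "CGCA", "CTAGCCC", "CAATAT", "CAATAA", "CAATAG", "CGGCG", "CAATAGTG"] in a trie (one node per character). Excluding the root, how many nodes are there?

30

For each word, the new-node count is its length minus the longest prefix already in the trie:
  "CAATATTTC" → 9 new (C, A, A, T, A, T, T, T, C)
  "CAATATTT" → prefix "CAATATTT" already present; 0 new (none)
  "CATAAC" → prefix "CA" already present; 4 new (T, A, A, C)
  "CAATATTG" → prefix "CAATATT" already present; 1 new (G)
  "CGCA" → prefix "C" already present; 3 new (G, C, A)
  "CTAGCCC" → prefix "C" already present; 6 new (T, A, G, C, C, C)
  "CAATAT" → prefix "CAATAT" already present; 0 new (none)
  "CAATAA" → prefix "CAATA" already present; 1 new (A)
  "CAATAG" → prefix "CAATA" already present; 1 new (G)
  "CGGCG" → prefix "CG" already present; 3 new (G, C, G)
  "CAATAGTG" → prefix "CAATAG" already present; 2 new (T, G)
Total nodes = 9 + 0 + 4 + 1 + 3 + 6 + 0 + 1 + 1 + 3 + 2 = 30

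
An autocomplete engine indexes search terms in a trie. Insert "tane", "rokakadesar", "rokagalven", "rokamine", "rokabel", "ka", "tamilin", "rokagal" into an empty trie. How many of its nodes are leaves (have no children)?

7

A leaf is a node with no children — equivalently, the end of a word that is not a proper prefix of any other stored word.
Those words: "ka", "rokabel", "rokagalven", "rokakadesar", "rokamine", "tamilin", "tane"
Leaf count: 7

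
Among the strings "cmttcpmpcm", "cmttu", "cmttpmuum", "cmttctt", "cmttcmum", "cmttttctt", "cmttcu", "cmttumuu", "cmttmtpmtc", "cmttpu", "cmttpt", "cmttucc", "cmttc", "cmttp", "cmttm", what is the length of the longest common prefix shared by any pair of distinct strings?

5

The deepest shared node is where two words last agree before diverging.
"cmttc" and "cmttcmum" agree on "cmttc" (5 characters) before diverging; nothing deeper is shared.
Longest shared-prefix length: 5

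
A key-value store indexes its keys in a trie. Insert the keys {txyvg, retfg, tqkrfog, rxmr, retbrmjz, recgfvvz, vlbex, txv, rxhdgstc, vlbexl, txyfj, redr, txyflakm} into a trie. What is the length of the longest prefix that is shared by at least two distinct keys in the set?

Equivalently: take the maximum, over all pairs, of their longest common prefix length.
e.g. "vlbex" and "vlbexl" share the prefix "vlbex" of length 5; no pair shares a longer one.
Longest shared-prefix length: 5

5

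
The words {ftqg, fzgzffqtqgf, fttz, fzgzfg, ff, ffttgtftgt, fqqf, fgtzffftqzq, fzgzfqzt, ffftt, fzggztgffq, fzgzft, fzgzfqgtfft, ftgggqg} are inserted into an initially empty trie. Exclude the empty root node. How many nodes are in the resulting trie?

Count nodes per top-level branch (shared prefixes stored once):
  'f'-branch (ff, ffftt, ffttgtftgt, fgtzffftqzq, fqqf, ftgggqg, ftqg, fttz, fzggztgffq, fzgzffqtqgf, fzgzfg, fzgzfqgtfft, fzgzfqzt, fzgzft): 63 nodes
Sum: 63

63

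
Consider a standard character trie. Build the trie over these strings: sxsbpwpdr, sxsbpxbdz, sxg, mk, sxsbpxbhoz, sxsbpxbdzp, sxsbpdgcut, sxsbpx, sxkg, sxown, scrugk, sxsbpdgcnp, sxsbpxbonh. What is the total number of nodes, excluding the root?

Count nodes per top-level branch (shared prefixes stored once):
  'm'-branch (mk): 2 nodes
  's'-branch (scrugk, sxg, sxkg, sxown, sxsbpdgcnp, sxsbpdgcut, sxsbpwpdr, sxsbpx, sxsbpxbdz, sxsbpxbdzp, sxsbpxbhoz, sxsbpxbonh): 38 nodes
Sum: 40

40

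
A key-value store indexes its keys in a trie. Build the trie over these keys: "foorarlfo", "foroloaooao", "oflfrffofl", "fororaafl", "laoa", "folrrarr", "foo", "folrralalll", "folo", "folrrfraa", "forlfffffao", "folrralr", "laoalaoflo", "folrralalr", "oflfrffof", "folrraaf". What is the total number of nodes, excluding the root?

71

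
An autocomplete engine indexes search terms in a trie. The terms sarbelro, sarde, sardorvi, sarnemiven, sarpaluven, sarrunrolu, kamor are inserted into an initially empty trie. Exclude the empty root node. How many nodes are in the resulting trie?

Count nodes per top-level branch (shared prefixes stored once):
  'k'-branch (kamor): 5 nodes
  's'-branch (sarbelro, sarde, sardorvi, sarnemiven, sarpaluven, sarrunrolu): 35 nodes
Sum: 40

40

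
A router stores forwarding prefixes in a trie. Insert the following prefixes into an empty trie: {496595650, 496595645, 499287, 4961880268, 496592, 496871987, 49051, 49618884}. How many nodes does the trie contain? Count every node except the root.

Trie structure (* marks end of a word):
(root)
└─ 4
   └─ 9
      ├─ 0
      │  └─ 5
      │     └─ 1 *
      ├─ 6
      │  ├─ 1
      │  │  └─ 8
      │  │     └─ 8
      │  │        ├─ 0
      │  │        │  └─ 2
      │  │        │     └─ 6
      │  │        │        └─ 8 *
      │  │        └─ 8
      │  │           └─ 4 *
      │  ├─ 5
      │  │  └─ 9
      │  │     ├─ 2 *
      │  │     └─ 5
      │  │        └─ 6
      │  │           ├─ 4
      │  │           │  └─ 5 *
      │  │           └─ 5
      │  │              └─ 0 *
      │  └─ 8
      │     └─ 7
      │        └─ 1
      │           └─ 9
      │              └─ 8
      │                 └─ 7 *
      └─ 9
         └─ 2
            └─ 8
               └─ 7 *
Counting every labelled node above: 34.

34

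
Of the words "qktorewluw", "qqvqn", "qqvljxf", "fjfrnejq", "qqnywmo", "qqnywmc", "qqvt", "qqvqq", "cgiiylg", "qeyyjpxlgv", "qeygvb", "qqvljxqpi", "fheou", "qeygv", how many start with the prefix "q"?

Traverse to the node for "q", then collect every word in that subtree.
Words under "q": qeygv, qeygvb, qeyyjpxlgv, qktorewluw, qqnywmc, qqnywmo, qqvljxf, qqvljxqpi, qqvqn, qqvqq, qqvt
Count: 11

11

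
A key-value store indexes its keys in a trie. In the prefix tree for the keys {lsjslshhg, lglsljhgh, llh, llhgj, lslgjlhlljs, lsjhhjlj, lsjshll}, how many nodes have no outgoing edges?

Leaves are exactly the stored words that no other stored word extends.
Those words: "lglsljhgh", "llhgj", "lsjhhjlj", "lsjshll", "lsjslshhg", "lslgjlhlljs"
Leaf count: 6

6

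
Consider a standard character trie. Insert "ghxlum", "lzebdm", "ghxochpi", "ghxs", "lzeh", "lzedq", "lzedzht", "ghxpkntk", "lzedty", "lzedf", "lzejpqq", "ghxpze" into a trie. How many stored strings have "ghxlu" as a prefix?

1

Traverse to the node for "ghxlu", then collect every word in that subtree.
Words under "ghxlu": ghxlum
Count: 1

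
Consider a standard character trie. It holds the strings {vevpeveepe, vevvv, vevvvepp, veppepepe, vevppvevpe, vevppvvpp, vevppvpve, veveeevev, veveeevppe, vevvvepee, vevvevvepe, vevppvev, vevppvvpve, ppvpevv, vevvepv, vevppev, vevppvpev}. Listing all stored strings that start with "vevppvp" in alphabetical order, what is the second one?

Words with prefix "vevppvp", in lexicographic order: "vevppvpev", "vevppvpve"
Position 2: vevppvpve

vevppvpve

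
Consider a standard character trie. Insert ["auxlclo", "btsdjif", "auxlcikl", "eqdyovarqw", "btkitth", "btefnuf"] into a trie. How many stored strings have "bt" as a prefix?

Traverse to the node for "bt", then collect every word in that subtree.
Matches: "btefnuf", "btkitth", "btsdjif"
Count: 3

3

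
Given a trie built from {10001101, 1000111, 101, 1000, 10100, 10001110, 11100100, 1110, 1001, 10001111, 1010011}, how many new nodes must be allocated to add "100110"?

2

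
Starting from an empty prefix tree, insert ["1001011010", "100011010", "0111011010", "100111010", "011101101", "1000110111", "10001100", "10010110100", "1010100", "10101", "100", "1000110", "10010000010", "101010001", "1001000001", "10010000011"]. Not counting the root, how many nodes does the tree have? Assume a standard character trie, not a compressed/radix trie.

49

For each word, the new-node count is its length minus the longest prefix already in the trie:
  "1001011010" → 10 new (1, 0, 0, 1, 0, 1, 1, 0, 1, 0)
  "100011010" → prefix "100" already present; 6 new (0, 1, 1, 0, 1, 0)
  "0111011010" → 10 new (0, 1, 1, 1, 0, 1, 1, 0, 1, 0)
  "100111010" → prefix "1001" already present; 5 new (1, 1, 0, 1, 0)
  "011101101" → prefix "011101101" already present; 0 new (none)
  "1000110111" → prefix "10001101" already present; 2 new (1, 1)
  "10001100" → prefix "1000110" already present; 1 new (0)
  "10010110100" → prefix "1001011010" already present; 1 new (0)
  "1010100" → prefix "10" already present; 5 new (1, 0, 1, 0, 0)
  "10101" → prefix "10101" already present; 0 new (none)
  "100" → prefix "100" already present; 0 new (none)
  "1000110" → prefix "1000110" already present; 0 new (none)
  "10010000010" → prefix "10010" already present; 6 new (0, 0, 0, 0, 1, 0)
  "101010001" → prefix "1010100" already present; 2 new (0, 1)
  "1001000001" → prefix "1001000001" already present; 0 new (none)
  "10010000011" → prefix "1001000001" already present; 1 new (1)
Total nodes = 10 + 6 + 10 + 5 + 0 + 2 + 1 + 1 + 5 + 0 + 0 + 0 + 6 + 2 + 0 + 1 = 49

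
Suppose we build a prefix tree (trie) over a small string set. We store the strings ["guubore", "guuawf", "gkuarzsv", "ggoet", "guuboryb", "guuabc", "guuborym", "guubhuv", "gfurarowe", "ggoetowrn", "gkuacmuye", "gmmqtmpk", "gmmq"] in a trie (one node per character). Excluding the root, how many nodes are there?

Trace insertions, counting only characters that open a new branch:
  "guubore" → 7 new (g, u, u, b, o, r, e)
  "guuawf" → prefix "guu" already present; 3 new (a, w, f)
  "gkuarzsv" → prefix "g" already present; 7 new (k, u, a, r, z, s, v)
  "ggoet" → prefix "g" already present; 4 new (g, o, e, t)
  "guuboryb" → prefix "guubor" already present; 2 new (y, b)
  "guuabc" → prefix "guua" already present; 2 new (b, c)
  "guuborym" → prefix "guubory" already present; 1 new (m)
  "guubhuv" → prefix "guub" already present; 3 new (h, u, v)
  "gfurarowe" → prefix "g" already present; 8 new (f, u, r, a, r, o, w, e)
  "ggoetowrn" → prefix "ggoet" already present; 4 new (o, w, r, n)
  "gkuacmuye" → prefix "gkua" already present; 5 new (c, m, u, y, e)
  "gmmqtmpk" → prefix "g" already present; 7 new (m, m, q, t, m, p, k)
  "gmmq" → prefix "gmmq" already present; 0 new (none)
Total nodes = 7 + 3 + 7 + 4 + 2 + 2 + 1 + 3 + 8 + 4 + 5 + 7 + 0 = 53

53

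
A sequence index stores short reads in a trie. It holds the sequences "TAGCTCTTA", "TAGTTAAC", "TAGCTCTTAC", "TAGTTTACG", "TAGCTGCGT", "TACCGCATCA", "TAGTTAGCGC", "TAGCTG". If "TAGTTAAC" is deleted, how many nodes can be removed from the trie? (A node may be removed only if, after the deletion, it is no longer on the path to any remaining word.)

2

Walk "TAGTTAAC" from the leaf back toward the root, removing each node that no remaining word uses.
The suffix "AC" (2 nodes) is used only by "TAGTTAAC"; the node for "TAGTTA" still has the child "G", so pruning stops there.
Nodes removed: 2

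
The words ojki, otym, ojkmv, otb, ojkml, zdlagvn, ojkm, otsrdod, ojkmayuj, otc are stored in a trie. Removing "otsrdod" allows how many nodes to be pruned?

A node on "otsrdod"'s path can go only if nothing else ends at it or branches off below it.
The suffix "srdod" (5 nodes) is used only by "otsrdod"; the node for "ot" still has the child "y", so pruning stops there.
Nodes removed: 5

5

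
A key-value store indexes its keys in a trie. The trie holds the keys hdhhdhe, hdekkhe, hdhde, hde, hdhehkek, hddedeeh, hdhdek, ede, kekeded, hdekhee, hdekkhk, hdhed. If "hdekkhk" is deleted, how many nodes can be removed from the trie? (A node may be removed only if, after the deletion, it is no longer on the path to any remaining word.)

A node on "hdekkhk"'s path can go only if nothing else ends at it or branches off below it.
The suffix "k" (1 node) is used only by "hdekkhk"; the node for "hdekkh" still has the child "e", so pruning stops there.
Nodes removed: 1

1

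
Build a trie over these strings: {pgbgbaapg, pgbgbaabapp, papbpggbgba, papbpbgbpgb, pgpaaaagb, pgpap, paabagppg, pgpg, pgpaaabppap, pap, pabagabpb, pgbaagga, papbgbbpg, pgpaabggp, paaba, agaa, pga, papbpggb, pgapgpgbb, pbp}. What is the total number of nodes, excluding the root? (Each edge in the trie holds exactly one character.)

Insert word by word; a character creates a node only if that edge doesn't already exist:
  "pgbgbaapg" → 9 new (p, g, b, g, b, a, a, p, g)
  "pgbgbaabapp" → prefix "pgbgbaa" already present; 4 new (b, a, p, p)
  "papbpggbgba" → prefix "p" already present; 10 new (a, p, b, p, g, g, b, g, b, a)
  "papbpbgbpgb" → prefix "papbp" already present; 6 new (b, g, b, p, g, b)
  "pgpaaaagb" → prefix "pg" already present; 7 new (p, a, a, a, a, g, b)
  "pgpap" → prefix "pgpa" already present; 1 new (p)
  "paabagppg" → prefix "pa" already present; 7 new (a, b, a, g, p, p, g)
  "pgpg" → prefix "pgp" already present; 1 new (g)
  "pgpaaabppap" → prefix "pgpaaa" already present; 5 new (b, p, p, a, p)
  "pap" → prefix "pap" already present; 0 new (none)
  "pabagabpb" → prefix "pa" already present; 7 new (b, a, g, a, b, p, b)
  "pgbaagga" → prefix "pgb" already present; 5 new (a, a, g, g, a)
  "papbgbbpg" → prefix "papb" already present; 5 new (g, b, b, p, g)
  "pgpaabggp" → prefix "pgpaa" already present; 4 new (b, g, g, p)
  "paaba" → prefix "paaba" already present; 0 new (none)
  "agaa" → 4 new (a, g, a, a)
  "pga" → prefix "pg" already present; 1 new (a)
  "papbpggb" → prefix "papbpggb" already present; 0 new (none)
  "pgapgpgbb" → prefix "pga" already present; 6 new (p, g, p, g, b, b)
  "pbp" → prefix "p" already present; 2 new (b, p)
Total nodes = 9 + 4 + 10 + 6 + 7 + 1 + 7 + 1 + 5 + 0 + 7 + 5 + 5 + 4 + 0 + 4 + 1 + 0 + 6 + 2 = 84

84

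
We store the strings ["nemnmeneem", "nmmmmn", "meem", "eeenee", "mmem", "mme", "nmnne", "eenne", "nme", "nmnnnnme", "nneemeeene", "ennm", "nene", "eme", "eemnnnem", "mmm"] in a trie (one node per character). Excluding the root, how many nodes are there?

62

Trace insertions, counting only characters that open a new branch:
  "nemnmeneem" → 10 new (n, e, m, n, m, e, n, e, e, m)
  "nmmmmn" → prefix "n" already present; 5 new (m, m, m, m, n)
  "meem" → 4 new (m, e, e, m)
  "eeenee" → 6 new (e, e, e, n, e, e)
  "mmem" → prefix "m" already present; 3 new (m, e, m)
  "mme" → prefix "mme" already present; 0 new (none)
  "nmnne" → prefix "nm" already present; 3 new (n, n, e)
  "eenne" → prefix "ee" already present; 3 new (n, n, e)
  "nme" → prefix "nm" already present; 1 new (e)
  "nmnnnnme" → prefix "nmnn" already present; 4 new (n, n, m, e)
  "nneemeeene" → prefix "n" already present; 9 new (n, e, e, m, e, e, e, n, e)
  "ennm" → prefix "e" already present; 3 new (n, n, m)
  "nene" → prefix "ne" already present; 2 new (n, e)
  "eme" → prefix "e" already present; 2 new (m, e)
  "eemnnnem" → prefix "ee" already present; 6 new (m, n, n, n, e, m)
  "mmm" → prefix "mm" already present; 1 new (m)
Total nodes = 10 + 5 + 4 + 6 + 3 + 0 + 3 + 3 + 1 + 4 + 9 + 3 + 2 + 2 + 6 + 1 = 62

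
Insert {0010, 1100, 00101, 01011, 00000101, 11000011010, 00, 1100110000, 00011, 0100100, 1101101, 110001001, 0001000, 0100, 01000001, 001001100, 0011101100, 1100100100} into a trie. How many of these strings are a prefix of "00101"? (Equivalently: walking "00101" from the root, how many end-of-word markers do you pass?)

3

Walk "00101" from the root; an end-of-word marker is hit whenever a stored word is a prefix of "00101".
Prefixes of the query that are stored words: "00", "0010", "00101"
Count: 3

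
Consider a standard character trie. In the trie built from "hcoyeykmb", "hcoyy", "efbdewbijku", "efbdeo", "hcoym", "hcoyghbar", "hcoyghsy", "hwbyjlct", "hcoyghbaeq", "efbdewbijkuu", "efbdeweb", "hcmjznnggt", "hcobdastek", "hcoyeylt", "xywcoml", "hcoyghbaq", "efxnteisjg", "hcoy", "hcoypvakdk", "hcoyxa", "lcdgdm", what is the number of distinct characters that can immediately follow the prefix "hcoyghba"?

Follow the path "hcoyghba" to its node, then look at its outgoing edges.
Distinct next characters after "hcoyghba": e, q, r.
That node has 3 child edges.

3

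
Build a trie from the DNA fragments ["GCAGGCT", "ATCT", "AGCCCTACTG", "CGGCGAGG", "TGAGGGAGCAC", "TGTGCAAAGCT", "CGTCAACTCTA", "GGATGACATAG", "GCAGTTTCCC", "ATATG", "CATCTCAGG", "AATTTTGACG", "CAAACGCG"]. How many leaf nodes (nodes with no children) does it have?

13

Leaves are exactly the stored words that no other stored word extends.
Those words: "AATTTTGACG", "AGCCCTACTG", "ATATG", "ATCT", "CAAACGCG", "CATCTCAGG", "CGGCGAGG", "CGTCAACTCTA", "GCAGGCT", "GCAGTTTCCC", "GGATGACATAG", "TGAGGGAGCAC", "TGTGCAAAGCT"
Leaf count: 13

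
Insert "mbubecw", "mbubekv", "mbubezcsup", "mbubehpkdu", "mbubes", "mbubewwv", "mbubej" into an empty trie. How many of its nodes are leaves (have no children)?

7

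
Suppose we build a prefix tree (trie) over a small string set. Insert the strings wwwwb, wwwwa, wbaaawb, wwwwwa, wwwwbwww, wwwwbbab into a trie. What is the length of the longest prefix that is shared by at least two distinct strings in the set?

Look for the deepest trie node that still has at least two words in its subtree.
e.g. "wwwwb" and "wwwwbbab" share the prefix "wwwwb" of length 5; no pair shares a longer one.
Longest shared-prefix length: 5

5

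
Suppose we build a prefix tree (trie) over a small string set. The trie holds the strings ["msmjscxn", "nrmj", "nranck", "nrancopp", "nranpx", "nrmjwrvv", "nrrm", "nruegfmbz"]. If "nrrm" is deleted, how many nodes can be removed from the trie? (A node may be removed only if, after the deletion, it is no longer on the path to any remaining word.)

2

A node on "nrrm"'s path can go only if nothing else ends at it or branches off below it.
The suffix "rm" (2 nodes) is used only by "nrrm"; the node for "nr" still has the child "m", so pruning stops there.
Nodes removed: 2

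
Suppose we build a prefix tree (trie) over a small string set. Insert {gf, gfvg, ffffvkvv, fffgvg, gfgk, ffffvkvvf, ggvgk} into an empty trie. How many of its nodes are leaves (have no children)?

5

A leaf is a node with no children — equivalently, the end of a word that is not a proper prefix of any other stored word.
Those words: "ffffvkvvf", "fffgvg", "gfgk", "gfvg", "ggvgk"
Leaf count: 5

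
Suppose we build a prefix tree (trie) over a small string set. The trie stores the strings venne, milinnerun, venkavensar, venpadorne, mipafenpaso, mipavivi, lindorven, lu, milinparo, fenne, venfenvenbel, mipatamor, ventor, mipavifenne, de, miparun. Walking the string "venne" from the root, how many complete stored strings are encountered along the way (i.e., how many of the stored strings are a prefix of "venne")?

1

Traverse "venne" character by character; count nodes along the way that are marked as word ends.
Prefixes of the query that are stored words: "venne"
Count: 1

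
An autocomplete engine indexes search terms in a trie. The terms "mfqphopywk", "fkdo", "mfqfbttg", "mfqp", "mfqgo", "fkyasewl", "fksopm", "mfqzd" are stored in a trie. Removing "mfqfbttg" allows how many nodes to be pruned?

Walk "mfqfbttg" from the leaf back toward the root, removing each node that no remaining word uses.
The suffix "fbttg" (5 nodes) is used only by "mfqfbttg"; the node for "mfq" still has the child "p", so pruning stops there.
Nodes removed: 5

5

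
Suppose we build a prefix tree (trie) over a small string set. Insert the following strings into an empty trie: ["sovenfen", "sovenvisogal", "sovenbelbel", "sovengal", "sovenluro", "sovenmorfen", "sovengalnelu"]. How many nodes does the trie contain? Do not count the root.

For each word, the new-node count is its length minus the longest prefix already in the trie:
  "sovenfen" → 8 new (s, o, v, e, n, f, e, n)
  "sovenvisogal" → prefix "soven" already present; 7 new (v, i, s, o, g, a, l)
  "sovenbelbel" → prefix "soven" already present; 6 new (b, e, l, b, e, l)
  "sovengal" → prefix "soven" already present; 3 new (g, a, l)
  "sovenluro" → prefix "soven" already present; 4 new (l, u, r, o)
  "sovenmorfen" → prefix "soven" already present; 6 new (m, o, r, f, e, n)
  "sovengalnelu" → prefix "sovengal" already present; 4 new (n, e, l, u)
Total nodes = 8 + 7 + 6 + 3 + 4 + 6 + 4 = 38

38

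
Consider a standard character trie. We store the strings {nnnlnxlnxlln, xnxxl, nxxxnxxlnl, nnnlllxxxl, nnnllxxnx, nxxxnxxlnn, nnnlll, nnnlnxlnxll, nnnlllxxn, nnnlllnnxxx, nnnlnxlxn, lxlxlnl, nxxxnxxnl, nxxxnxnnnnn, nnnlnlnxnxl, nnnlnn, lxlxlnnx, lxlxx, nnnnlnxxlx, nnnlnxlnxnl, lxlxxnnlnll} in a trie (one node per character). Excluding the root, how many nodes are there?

Count nodes per top-level branch (shared prefixes stored once):
  'l'-branch (lxlxlnl, lxlxlnnx, lxlxx, lxlxxnnlnll): 16 nodes
  'n'-branch (nnnlll, nnnlllnnxxx, nnnlllxxn, nnnlllxxxl, nnnllxxnx, nnnlnlnxnxl, nnnlnn, nnnlnxlnxll, nnnlnxlnxlln, nnnlnxlnxnl, nnnlnxlxn, nnnnlnxxlx, nxxxnxnnnnn, nxxxnxxlnl, nxxxnxxlnn, nxxxnxxnl): 63 nodes
  'x'-branch (xnxxl): 5 nodes
Sum: 84

84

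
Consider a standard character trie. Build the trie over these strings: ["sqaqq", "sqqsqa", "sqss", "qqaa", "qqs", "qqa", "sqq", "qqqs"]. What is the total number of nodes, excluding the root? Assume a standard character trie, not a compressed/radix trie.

Count nodes per top-level branch (shared prefixes stored once):
  'q'-branch (qqa, qqaa, qqqs, qqs): 7 nodes
  's'-branch (sqaqq, sqq, sqqsqa, sqss): 11 nodes
Sum: 18

18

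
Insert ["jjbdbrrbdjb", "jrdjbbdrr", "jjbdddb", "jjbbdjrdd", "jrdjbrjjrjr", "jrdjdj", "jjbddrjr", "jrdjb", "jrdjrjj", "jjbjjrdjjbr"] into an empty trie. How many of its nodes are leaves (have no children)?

Leaves are exactly the stored words that no other stored word extends.
Those words: "jjbbdjrdd", "jjbdbrrbdjb", "jjbdddb", "jjbddrjr", "jjbjjrdjjbr", "jrdjbbdrr", "jrdjbrjjrjr", "jrdjdj", "jrdjrjj"
Leaf count: 9

9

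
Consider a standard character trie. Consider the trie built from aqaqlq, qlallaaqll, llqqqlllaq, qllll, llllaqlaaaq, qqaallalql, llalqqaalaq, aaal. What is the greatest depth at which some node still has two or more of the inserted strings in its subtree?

2

The deepest shared node is where two words last agree before diverging.
e.g. "llalqqaalaq" and "llllaqlaaaq" share the prefix "ll" of length 2; no pair shares a longer one.
Longest shared-prefix length: 2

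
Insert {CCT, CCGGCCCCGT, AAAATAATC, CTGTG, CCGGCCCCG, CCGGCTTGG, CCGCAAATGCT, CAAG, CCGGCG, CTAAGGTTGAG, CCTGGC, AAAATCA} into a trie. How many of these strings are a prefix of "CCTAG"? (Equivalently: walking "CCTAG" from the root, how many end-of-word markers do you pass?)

Traverse "CCTAG" character by character; count nodes along the way that are marked as word ends.
Prefixes of the query that are stored words: "CCT"
Count: 1

1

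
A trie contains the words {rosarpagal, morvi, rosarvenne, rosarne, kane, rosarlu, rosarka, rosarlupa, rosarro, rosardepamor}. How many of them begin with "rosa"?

Walk to "rosa"; the words in its subtree are exactly those with that prefix.
Matches: "rosardepamor", "rosarka", "rosarlu", "rosarlupa", "rosarne", "rosarpagal", "rosarro", "rosarvenne"
Count: 8

8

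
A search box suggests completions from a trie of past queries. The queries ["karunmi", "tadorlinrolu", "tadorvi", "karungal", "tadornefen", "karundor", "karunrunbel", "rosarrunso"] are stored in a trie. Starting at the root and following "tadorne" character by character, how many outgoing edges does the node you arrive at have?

The children of the "tadorne" node are the distinct next characters among strings starting with "tadorne".
Characters that immediately follow "tadorne" among the stored strings: {f}.
That node has 1 child edge.

1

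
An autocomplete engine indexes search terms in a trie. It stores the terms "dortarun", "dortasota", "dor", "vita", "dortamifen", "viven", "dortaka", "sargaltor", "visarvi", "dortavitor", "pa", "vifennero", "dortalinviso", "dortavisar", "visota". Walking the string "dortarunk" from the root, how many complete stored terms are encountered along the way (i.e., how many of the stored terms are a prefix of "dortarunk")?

2

Walk "dortarunk" from the root; an end-of-word marker is hit whenever a stored word is a prefix of "dortarunk".
Prefixes of the query that are stored words: "dor", "dortarun"
Count: 2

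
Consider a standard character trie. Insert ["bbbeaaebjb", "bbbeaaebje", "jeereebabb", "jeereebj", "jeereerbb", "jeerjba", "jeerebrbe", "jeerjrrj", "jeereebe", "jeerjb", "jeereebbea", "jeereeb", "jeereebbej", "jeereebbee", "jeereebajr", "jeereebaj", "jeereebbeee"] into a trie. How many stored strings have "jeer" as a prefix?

15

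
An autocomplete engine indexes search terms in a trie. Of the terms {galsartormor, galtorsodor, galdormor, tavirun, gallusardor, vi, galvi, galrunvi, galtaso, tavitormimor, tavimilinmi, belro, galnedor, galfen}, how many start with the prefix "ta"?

Walk to "ta"; the words in its subtree are exactly those with that prefix.
Words under "ta": tavimilinmi, tavirun, tavitormimor
Count: 3

3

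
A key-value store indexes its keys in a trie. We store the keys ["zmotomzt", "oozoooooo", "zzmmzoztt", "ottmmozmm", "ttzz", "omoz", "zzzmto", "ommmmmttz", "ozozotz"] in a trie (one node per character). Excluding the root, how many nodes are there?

Count nodes per top-level branch (shared prefixes stored once):
  'o'-branch (ommmmmttz, omoz, oozoooooo, ottmmozmm, ozozotz): 33 nodes
  't'-branch (ttzz): 4 nodes
  'z'-branch (zmotomzt, zzmmzoztt, zzzmto): 20 nodes
Sum: 57

57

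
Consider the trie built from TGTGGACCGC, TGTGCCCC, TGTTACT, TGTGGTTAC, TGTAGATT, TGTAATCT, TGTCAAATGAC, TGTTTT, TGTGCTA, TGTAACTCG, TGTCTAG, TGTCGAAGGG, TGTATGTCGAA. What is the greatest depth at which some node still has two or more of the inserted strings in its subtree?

5

Look for the deepest trie node that still has at least two words in its subtree.
"TGTAACTCG" and "TGTAATCT" agree on "TGTAA" (5 characters) before diverging; nothing deeper is shared.
Longest shared-prefix length: 5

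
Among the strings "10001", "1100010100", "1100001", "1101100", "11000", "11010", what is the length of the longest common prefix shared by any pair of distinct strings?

5

Look for the deepest trie node that still has at least two words in its subtree.
"11000" and "1100001" agree on "11000" (5 characters) before diverging; nothing deeper is shared.
Longest shared-prefix length: 5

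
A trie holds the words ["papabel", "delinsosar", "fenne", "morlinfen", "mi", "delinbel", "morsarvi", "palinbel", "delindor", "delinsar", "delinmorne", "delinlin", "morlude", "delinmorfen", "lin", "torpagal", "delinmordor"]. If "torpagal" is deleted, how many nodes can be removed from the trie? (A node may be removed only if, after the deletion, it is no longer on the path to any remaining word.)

8

After clearing the end-marker at "torpagal", prune upward until reaching a node still needed by another word.
No other word shares any prefix with "torpagal", so all 8 of its nodes go.
Nodes removed: 8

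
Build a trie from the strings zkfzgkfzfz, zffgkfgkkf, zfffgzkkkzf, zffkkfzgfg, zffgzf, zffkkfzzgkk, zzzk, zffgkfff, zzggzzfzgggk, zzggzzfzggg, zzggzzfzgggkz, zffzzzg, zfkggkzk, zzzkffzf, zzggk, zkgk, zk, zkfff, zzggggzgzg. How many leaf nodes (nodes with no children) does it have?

15

A leaf is a node with no children — equivalently, the end of a word that is not a proper prefix of any other stored word.
Those words: "zfffgzkkkzf", "zffgkfff", "zffgkfgkkf", "zffgzf", "zffkkfzgfg", "zffkkfzzgkk", "zffzzzg", "zfkggkzk", "zkfff", "zkfzgkfzfz", "zkgk", "zzggggzgzg", "zzggk", "zzggzzfzgggkz", "zzzkffzf"
Leaf count: 15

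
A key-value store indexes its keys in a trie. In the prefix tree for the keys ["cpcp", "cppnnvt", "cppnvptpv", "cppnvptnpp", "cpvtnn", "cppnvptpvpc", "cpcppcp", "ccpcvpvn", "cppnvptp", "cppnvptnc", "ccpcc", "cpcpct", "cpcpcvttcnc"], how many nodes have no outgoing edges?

10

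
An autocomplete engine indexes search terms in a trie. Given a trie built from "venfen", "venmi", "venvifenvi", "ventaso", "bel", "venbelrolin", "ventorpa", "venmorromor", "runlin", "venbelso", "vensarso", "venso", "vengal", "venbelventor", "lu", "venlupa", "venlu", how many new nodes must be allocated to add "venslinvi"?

5

Walking "venslinvi" from the root, the first 4 characters ("vens") follow existing edges; "l" is the first miss.
So 9 − 4 = 5 new nodes.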